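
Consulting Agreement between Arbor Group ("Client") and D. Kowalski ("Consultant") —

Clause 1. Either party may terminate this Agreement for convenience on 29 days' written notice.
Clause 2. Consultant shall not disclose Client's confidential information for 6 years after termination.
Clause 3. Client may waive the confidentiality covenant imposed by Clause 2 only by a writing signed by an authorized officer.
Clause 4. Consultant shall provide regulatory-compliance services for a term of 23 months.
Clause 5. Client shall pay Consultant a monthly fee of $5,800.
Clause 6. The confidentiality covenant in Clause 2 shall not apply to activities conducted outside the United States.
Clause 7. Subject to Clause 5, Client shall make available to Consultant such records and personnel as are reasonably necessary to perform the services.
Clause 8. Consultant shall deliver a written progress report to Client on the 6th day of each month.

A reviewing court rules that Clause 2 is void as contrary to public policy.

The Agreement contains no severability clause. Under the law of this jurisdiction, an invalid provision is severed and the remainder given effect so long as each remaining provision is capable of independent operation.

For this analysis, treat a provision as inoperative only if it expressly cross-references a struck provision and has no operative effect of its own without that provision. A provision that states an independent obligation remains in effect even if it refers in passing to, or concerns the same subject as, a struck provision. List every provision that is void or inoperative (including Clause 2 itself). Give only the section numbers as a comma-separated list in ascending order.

Clause 2 is struck. Clause 3 merely fixes the waiver condition for Clause 2; with Clause 2 gone it has nothing to operate on and falls away. The whole of Clause 6 is the carve-out from the confidentiality covenant, defined by reference to Clause 2, so Clause 6 cannot stand once Clause 2 is removed. With no severability clause, the stated default rule severs what cannot stand and enforces each remaining provision that can operate on its own. The provisions still in force are Clause 1, Clause 4, Clause 5, Clause 7, and Clause 8.

2, 3, 6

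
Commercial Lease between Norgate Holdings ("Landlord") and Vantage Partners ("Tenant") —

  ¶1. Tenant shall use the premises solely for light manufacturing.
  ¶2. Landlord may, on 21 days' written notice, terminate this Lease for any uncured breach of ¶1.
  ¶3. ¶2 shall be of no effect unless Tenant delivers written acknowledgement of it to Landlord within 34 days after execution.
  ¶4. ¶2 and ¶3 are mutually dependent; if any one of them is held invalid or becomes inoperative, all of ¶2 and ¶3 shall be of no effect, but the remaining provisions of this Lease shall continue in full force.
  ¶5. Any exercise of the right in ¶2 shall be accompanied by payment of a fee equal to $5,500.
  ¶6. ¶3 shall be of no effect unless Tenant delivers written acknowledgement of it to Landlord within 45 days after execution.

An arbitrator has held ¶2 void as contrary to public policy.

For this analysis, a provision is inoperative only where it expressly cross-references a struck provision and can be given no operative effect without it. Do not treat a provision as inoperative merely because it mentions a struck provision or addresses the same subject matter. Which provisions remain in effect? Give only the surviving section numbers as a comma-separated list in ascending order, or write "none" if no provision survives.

1, 4

¶2 is struck. ¶3 operates only by reference to ¶2, so it falls with ¶2. ¶5 merely fixes the exercise fee for ¶2; with ¶2 gone it has nothing to operate on and falls away. ¶6 operates only by reference to ¶3, so it falls with ¶3. ¶4 declares ¶2 and ¶3 mutually dependent; since one of them has fallen, all of them are of no effect. The remainder continues in force under ¶4. ¶1 and ¶4 remain in effect.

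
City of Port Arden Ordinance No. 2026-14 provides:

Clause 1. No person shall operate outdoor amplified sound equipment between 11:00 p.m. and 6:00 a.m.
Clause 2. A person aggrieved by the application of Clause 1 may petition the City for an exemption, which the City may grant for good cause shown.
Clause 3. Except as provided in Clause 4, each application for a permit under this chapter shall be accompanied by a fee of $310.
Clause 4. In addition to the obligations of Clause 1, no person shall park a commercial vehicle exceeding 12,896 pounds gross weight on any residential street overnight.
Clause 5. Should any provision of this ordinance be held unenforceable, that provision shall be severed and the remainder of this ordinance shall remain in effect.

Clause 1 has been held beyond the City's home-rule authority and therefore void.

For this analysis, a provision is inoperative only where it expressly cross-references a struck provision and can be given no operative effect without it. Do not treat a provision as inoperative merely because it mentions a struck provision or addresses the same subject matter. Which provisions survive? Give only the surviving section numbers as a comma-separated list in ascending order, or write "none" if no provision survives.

3, 4, 5

Clause 1 is struck. Clause 2 merely fixes the exemption procedure for Clause 1; with Clause 1 gone it has nothing to operate on and falls away. Although Clause 4 refers to Clause 1, its operative terms do not depend on Clause 1, so it remains in effect. Under the severability clause in Clause 5, the remaining provisions continue in force. That leaves Clause 3, Clause 4, and Clause 5 in effect.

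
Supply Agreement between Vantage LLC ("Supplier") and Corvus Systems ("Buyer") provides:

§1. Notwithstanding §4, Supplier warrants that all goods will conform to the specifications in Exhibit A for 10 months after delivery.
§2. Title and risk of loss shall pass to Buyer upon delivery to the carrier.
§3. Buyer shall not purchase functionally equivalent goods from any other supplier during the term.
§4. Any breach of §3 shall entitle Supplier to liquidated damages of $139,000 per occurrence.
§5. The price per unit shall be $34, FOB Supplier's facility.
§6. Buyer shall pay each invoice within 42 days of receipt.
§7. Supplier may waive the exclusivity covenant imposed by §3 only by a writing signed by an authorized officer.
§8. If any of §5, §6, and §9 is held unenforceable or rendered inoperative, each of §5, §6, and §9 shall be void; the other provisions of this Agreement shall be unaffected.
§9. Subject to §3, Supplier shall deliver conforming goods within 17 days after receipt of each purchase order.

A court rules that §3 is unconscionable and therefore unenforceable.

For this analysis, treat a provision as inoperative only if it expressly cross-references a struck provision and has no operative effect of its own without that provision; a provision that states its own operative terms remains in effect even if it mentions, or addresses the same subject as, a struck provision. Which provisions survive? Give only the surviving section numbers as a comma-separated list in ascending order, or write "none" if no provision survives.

§3 is struck. §4 does nothing except set the liquidated-damages amount by reference to §3; with §3 gone it has no independent effect and is inoperative. §7 operates only by reference to §3, so it falls with §3. Although §9 refers to §3, its operative terms do not depend on §3, so it remains in effect. Although §1 refers to §4, its operative terms do not depend on §4, so it remains in effect. §8 ties §5, §6, and §9 together, but none of those is affected here; the remaining provisions continue in force under §8. The provisions still in force are §1, §2, §5, §6, §8, and §9.

1, 2, 5, 6, 8, 9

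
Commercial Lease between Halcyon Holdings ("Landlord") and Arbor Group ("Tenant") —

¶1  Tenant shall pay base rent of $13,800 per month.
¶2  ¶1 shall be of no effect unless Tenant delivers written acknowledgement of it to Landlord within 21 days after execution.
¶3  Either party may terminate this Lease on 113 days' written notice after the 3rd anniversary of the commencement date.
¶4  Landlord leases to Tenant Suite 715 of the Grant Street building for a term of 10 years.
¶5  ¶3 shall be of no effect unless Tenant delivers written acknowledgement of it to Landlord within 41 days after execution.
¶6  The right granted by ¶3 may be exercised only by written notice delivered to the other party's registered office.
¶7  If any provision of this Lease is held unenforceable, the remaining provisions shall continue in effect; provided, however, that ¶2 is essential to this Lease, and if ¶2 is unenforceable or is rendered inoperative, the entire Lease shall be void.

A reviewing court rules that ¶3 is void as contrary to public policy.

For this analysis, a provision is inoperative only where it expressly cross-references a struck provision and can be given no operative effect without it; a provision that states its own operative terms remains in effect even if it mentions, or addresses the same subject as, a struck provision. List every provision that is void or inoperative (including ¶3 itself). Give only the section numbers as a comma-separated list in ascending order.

3, 5, 6

¶3 is struck. ¶5 merely fixes the acknowledgement condition for ¶3; with ¶3 gone it has nothing to operate on and falls away. The only function of ¶6 is the notice requirement for ¶3, so it cannot stand once ¶3 is removed. ¶7 makes ¶2 an essential term, but ¶2 is unaffected, so the severability proviso in ¶7 preserves the remaining provisions. That leaves ¶1, ¶2, ¶4, and ¶7 in effect.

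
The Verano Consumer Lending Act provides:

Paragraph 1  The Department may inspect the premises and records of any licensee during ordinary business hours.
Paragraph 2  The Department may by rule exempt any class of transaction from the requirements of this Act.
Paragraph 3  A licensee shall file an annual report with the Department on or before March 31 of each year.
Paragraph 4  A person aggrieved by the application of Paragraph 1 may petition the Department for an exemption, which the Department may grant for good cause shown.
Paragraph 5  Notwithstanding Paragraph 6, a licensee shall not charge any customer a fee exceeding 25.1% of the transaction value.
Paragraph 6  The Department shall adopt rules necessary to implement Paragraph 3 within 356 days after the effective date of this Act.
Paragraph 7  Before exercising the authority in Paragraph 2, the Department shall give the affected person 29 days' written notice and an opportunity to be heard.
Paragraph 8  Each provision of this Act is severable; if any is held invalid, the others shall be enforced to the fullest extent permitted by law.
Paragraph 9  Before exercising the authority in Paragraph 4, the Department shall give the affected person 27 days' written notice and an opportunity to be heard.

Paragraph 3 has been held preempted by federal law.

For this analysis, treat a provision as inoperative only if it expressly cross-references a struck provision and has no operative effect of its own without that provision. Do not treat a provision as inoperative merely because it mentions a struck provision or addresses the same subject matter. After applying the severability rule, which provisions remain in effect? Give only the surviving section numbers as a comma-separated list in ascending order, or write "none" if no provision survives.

1, 2, 4, 5, 7, 8, 9

Paragraph 3 is struck. Paragraph 6 operates only by reference to Paragraph 3, so it falls with Paragraph 3. Although Paragraph 5 refers to Paragraph 6, its operative terms do not depend on Paragraph 6, so it remains in effect. Paragraph 8 is a severability clause and preserves every provision that can still be given independent effect. Paragraph 1, Paragraph 2, Paragraph 4, Paragraph 5, Paragraph 7, Paragraph 8, and Paragraph 9 remain in effect.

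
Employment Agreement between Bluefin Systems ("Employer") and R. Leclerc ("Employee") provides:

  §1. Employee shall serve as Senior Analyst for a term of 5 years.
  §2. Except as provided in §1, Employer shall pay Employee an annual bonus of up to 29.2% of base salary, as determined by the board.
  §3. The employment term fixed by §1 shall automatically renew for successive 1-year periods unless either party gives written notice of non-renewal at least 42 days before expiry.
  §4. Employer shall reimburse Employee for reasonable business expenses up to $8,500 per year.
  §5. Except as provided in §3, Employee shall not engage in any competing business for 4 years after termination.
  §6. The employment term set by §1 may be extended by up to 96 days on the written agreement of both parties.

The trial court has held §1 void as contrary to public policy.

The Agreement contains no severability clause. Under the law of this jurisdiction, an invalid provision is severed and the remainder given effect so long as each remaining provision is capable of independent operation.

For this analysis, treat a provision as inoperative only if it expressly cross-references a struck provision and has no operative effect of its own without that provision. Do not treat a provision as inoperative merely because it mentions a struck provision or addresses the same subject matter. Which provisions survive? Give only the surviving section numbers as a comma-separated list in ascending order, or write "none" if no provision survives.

2, 4, 5

§1 is struck. The whole of §3 is the renewal of the employment term, defined by reference to §1, so §3 cannot stand once §1 is removed. §6 has no operative effect of its own apart from §1 and is therefore inoperative. Although §5 refers to §3, its operative terms do not depend on §3, so it remains in effect. Although §2 refers to §1, its operative terms do not depend on §1, so it remains in effect. With no severability clause, the stated default rule severs what cannot stand and enforces each remaining provision that can operate on its own. §2, §4, and §5 remain in effect.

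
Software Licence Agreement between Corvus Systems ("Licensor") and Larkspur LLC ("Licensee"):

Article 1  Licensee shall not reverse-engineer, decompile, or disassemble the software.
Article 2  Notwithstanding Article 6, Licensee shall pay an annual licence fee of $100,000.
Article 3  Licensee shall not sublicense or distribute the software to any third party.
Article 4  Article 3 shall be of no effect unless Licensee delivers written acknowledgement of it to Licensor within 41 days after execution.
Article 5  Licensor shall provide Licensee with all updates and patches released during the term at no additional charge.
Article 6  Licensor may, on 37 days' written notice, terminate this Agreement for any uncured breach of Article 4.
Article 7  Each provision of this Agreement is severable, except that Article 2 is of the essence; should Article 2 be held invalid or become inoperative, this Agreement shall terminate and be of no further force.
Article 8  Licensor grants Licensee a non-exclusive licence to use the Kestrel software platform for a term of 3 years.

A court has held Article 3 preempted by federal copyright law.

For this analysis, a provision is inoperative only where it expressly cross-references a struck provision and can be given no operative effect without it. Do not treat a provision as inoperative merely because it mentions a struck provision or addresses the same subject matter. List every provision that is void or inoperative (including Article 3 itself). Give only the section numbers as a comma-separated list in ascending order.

3, 4, 6

Article 3 is struck. The only function of Article 4 is the acknowledgement condition for Article 3, so it cannot stand once Article 3 is removed. Article 6 has no operative effect of its own apart from Article 4 and is therefore inoperative. Although Article 2 refers to Article 6, its operative terms do not depend on Article 6, so it remains in effect. Article 7 makes Article 2 an essential term, but Article 2 is unaffected, so the severability proviso in Article 7 preserves the remaining provisions. That leaves Article 1, Article 2, Article 5, Article 7, and Article 8 in effect.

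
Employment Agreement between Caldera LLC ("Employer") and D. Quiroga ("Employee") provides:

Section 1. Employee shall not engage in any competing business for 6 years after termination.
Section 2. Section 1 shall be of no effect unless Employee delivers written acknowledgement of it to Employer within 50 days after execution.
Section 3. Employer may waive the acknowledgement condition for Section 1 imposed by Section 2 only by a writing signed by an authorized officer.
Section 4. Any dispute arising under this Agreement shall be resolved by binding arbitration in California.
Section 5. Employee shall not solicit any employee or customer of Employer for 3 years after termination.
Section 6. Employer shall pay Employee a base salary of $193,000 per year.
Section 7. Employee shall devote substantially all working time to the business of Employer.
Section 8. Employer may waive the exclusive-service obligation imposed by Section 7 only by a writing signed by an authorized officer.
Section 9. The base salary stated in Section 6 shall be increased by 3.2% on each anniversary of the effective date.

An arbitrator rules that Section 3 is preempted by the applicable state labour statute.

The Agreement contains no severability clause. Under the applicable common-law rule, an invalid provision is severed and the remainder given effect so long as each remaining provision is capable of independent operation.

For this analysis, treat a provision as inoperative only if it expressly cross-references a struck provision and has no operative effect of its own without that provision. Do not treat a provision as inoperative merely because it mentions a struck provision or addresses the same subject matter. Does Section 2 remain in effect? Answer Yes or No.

Section 3 is struck. No other provision's operative terms depend on Section 3. With no severability clause, the stated default rule severs what cannot stand and enforces each remaining provision that can operate on its own. The provisions still in force are Section 1, Section 2, Section 4, Section 5, Section 6, Section 7, Section 8, and Section 9. Section 2 is among the surviving provisions, so the answer is yes.

Yes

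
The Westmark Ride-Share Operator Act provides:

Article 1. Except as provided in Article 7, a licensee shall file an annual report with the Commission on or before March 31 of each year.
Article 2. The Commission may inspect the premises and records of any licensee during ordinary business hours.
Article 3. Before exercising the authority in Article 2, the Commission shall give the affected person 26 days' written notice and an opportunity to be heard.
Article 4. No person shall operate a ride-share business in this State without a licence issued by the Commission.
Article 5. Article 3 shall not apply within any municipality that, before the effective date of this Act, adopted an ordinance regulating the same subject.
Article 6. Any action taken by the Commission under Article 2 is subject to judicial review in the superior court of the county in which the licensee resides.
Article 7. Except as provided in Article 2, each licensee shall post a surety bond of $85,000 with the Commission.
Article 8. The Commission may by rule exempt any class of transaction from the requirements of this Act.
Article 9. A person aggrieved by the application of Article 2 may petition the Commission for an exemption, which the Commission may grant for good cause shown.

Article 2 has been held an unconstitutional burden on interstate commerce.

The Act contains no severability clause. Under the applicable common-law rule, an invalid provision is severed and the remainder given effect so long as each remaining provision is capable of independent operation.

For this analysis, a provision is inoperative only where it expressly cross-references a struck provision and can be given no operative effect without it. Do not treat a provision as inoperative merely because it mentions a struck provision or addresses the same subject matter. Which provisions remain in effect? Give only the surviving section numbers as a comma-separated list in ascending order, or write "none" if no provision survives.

1, 4, 7, 8

Article 2 is struck. Article 3 has no operative effect of its own apart from Article 2 and is therefore inoperative. The only function of Article 6 is the judicial-review right for Article 2, so it cannot stand once Article 2 is removed. The only function of Article 9 is the exemption procedure for Article 2, so it cannot stand once Article 2 is removed. Article 5 operates only by reference to Article 3, so it falls with Article 3. Article 7 mentions Article 2 but its own obligation stands independently of Article 2, so Article 7 is not affected. Under the stated default rule, only provisions that cannot operate independently fall away; the rest are enforced. Article 1, Article 4, Article 7, and Article 8 remain in effect.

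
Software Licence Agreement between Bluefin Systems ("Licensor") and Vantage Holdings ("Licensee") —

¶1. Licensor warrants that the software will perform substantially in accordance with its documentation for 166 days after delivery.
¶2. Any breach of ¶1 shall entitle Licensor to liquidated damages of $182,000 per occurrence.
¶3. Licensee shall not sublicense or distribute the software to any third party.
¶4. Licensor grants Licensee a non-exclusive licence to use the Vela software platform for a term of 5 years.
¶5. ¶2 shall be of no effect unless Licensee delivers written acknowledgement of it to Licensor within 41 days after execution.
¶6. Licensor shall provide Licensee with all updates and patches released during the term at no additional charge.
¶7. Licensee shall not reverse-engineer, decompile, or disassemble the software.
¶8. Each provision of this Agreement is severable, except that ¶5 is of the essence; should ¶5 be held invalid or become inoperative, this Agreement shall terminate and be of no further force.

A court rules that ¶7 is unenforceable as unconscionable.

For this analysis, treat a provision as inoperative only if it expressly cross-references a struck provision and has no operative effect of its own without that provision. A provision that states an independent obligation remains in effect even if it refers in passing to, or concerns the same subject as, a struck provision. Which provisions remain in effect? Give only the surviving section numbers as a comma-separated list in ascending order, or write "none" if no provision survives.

¶7 is struck. No other provision's operative terms depend on ¶7. ¶8 makes ¶5 an essential term, but ¶5 is unaffected, so the severability proviso in ¶8 preserves the remaining provisions. That leaves ¶1, ¶2, ¶3, ¶4, ¶5, ¶6, and ¶8 in effect.

1, 2, 3, 4, 5, 6, 8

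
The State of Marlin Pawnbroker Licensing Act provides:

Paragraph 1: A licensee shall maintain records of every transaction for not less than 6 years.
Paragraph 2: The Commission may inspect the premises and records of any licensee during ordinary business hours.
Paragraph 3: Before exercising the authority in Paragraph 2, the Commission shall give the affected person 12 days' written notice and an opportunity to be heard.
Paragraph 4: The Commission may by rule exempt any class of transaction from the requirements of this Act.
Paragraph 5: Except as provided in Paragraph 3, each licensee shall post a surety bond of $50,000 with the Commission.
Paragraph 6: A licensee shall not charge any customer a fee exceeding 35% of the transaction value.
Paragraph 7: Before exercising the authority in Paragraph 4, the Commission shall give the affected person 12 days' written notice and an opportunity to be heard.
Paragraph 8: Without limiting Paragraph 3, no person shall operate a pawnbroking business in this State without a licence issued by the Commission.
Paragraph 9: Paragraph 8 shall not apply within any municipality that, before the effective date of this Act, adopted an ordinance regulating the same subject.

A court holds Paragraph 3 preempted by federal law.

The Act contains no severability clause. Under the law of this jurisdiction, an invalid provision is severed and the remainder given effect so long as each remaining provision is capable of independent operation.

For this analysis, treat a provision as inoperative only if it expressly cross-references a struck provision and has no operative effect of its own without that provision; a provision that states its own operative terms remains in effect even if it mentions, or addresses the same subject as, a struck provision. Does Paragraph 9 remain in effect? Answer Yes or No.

Yes

Paragraph 3 is struck. Paragraph 5 mentions Paragraph 3 but its own obligation stands independently of Paragraph 3, so Paragraph 5 is not affected. Paragraph 8 mentions Paragraph 3 but its own obligation stands independently of Paragraph 3, so Paragraph 8 is not affected. Nothing else in the Act is defined by reference to Paragraph 3. Under the stated default rule, only provisions that cannot operate independently fall away; the rest are enforced. The provisions still in force are Paragraph 1, Paragraph 2, Paragraph 4, Paragraph 5, Paragraph 6, Paragraph 7, Paragraph 8, and Paragraph 9. Paragraph 9 is among the surviving provisions, so the answer is yes.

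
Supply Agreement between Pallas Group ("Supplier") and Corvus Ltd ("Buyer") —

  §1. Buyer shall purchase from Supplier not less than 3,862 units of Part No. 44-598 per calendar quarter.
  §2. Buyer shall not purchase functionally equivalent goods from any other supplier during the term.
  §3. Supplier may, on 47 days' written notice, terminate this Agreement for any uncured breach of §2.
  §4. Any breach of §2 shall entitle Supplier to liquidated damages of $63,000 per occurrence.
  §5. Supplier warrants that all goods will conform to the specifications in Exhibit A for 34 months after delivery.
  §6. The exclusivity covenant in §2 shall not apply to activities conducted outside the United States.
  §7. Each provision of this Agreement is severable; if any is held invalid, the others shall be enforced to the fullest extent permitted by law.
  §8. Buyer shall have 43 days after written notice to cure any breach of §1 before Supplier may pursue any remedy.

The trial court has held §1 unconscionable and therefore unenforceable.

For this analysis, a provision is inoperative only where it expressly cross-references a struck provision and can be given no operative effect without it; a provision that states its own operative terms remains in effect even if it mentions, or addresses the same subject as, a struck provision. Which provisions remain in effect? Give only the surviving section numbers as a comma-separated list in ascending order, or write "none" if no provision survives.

§1 is struck. §8 merely fixes the cure period for breach of §1; with §1 gone it has nothing to operate on and falls away. Under the severability clause in §7, the remaining provisions continue in force. The provisions still in force are §2, §3, §4, §5, §6, and §7.

2, 3, 4, 5, 6, 7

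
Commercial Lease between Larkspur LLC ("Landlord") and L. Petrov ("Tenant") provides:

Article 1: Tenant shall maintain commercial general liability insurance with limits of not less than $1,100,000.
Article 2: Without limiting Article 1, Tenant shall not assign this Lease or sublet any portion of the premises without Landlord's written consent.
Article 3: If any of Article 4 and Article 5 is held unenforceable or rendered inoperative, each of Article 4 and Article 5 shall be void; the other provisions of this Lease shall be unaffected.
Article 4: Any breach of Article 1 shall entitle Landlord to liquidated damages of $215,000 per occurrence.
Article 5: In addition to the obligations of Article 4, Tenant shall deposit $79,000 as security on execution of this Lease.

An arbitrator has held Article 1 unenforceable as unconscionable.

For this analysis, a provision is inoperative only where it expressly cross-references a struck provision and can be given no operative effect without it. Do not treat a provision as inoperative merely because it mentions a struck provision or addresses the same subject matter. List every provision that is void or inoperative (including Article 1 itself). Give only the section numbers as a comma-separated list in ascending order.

Article 1 is struck. Article 4 operates only by reference to Article 1, so it falls with Article 1. Article 2 mentions Article 1 but its own obligation stands independently of Article 1, so Article 2 is not affected. Article 3 declares Article 4 and Article 5 mutually dependent; since one of them has fallen, all of them are of no effect. That brings down Article 5 as well. The remainder continues in force under Article 3. That leaves Article 2 and Article 3 in effect.

1, 4, 5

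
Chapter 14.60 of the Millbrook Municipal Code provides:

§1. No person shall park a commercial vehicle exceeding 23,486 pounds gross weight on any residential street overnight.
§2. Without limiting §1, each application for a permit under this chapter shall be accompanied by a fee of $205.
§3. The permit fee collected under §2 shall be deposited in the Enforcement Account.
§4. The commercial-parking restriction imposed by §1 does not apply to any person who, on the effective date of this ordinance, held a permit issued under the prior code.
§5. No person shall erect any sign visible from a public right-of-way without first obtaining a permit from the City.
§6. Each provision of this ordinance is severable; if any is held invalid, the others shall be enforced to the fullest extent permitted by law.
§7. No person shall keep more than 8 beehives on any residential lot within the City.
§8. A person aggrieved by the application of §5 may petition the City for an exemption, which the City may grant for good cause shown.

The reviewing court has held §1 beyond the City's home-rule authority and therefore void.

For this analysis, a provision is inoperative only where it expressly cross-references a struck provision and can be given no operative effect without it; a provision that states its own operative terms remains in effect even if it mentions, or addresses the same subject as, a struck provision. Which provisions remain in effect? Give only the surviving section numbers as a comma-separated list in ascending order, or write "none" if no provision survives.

§1 is struck. The only function of §4 is the grandfather exemption from §1, so it cannot stand once §1 is removed. §2 mentions §1 but its own obligation stands independently of §1, so §2 is not affected. §6 is a severability clause and preserves every provision that can still be given independent effect. That leaves §2, §3, §5, §6, §7, and §8 in effect.

2, 3, 5, 6, 7, 8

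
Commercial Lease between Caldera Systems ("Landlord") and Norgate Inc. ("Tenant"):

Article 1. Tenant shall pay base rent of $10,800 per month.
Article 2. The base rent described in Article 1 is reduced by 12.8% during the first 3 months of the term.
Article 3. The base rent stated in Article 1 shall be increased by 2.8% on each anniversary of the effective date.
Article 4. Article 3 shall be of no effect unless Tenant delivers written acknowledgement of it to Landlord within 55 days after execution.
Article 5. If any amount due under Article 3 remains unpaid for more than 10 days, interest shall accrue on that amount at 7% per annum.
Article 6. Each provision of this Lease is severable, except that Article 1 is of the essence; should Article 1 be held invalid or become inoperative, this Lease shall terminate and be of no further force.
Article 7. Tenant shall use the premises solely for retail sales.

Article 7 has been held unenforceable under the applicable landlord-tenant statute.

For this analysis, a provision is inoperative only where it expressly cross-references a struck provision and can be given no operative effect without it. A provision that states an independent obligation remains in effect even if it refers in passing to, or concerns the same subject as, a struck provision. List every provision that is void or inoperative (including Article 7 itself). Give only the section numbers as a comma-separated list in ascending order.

7

Article 7 is struck. No other provision's operative terms depend on Article 7. Article 6 makes Article 1 an essential term, but Article 1 is unaffected, so the severability proviso in Article 6 preserves the remaining provisions. That leaves Article 1, Article 2, Article 3, Article 4, Article 5, and Article 6 in effect.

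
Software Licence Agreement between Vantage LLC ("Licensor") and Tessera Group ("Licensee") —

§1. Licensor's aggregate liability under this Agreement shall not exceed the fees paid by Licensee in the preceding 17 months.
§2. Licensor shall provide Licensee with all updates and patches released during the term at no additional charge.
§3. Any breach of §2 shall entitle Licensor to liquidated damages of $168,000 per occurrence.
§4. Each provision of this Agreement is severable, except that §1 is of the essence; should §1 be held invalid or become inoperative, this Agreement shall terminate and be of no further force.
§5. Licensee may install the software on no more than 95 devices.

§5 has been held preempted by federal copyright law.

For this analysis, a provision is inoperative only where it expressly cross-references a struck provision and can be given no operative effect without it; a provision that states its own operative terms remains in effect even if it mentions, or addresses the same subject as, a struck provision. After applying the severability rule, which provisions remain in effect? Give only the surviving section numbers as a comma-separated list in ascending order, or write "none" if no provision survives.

§5 is struck. Nothing else in the Agreement is defined by reference to §5. §4 makes §1 an essential term, but §1 is unaffected, so the severability proviso in §4 preserves the remaining provisions. §1, §2, §3, and §4 remain in effect.

1, 2, 3, 4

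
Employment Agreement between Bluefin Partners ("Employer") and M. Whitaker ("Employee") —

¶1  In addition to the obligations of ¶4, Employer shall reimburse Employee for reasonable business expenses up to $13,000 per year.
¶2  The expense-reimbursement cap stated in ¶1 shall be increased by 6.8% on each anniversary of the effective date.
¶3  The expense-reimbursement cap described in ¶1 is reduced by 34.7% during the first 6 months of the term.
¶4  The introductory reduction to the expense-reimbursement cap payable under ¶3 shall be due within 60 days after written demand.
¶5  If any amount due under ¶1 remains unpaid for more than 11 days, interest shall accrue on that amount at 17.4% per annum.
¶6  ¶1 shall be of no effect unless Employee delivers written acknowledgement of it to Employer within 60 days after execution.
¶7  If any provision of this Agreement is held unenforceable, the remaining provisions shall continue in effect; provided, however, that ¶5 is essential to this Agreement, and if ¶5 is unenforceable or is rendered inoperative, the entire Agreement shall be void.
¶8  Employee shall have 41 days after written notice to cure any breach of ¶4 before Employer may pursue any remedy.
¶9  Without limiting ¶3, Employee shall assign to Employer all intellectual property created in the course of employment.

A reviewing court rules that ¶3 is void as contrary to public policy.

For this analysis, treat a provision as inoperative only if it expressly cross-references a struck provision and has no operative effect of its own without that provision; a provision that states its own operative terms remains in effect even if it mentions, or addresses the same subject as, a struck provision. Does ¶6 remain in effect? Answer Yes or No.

¶3 is struck. The whole of ¶4 is the payment deadline for the introductory reduction to the expense-reimbursement cap, defined by reference to ¶3, so ¶4 cannot stand once ¶3 is removed. The only function of ¶8 is the cure period for breach of ¶4, so it cannot stand once ¶4 is removed. ¶9 mentions ¶3 but its own obligation stands independently of ¶3, so ¶9 is not affected. ¶1 mentions ¶4 but its own obligation stands independently of ¶4, so ¶1 is not affected. ¶7 makes ¶5 an essential term, but ¶5 is unaffected, so the severability proviso in ¶7 preserves the remaining provisions. ¶1, ¶2, ¶5, ¶6, ¶7, and ¶9 remain in effect. ¶6 is among the surviving provisions, so the answer is yes.

Yes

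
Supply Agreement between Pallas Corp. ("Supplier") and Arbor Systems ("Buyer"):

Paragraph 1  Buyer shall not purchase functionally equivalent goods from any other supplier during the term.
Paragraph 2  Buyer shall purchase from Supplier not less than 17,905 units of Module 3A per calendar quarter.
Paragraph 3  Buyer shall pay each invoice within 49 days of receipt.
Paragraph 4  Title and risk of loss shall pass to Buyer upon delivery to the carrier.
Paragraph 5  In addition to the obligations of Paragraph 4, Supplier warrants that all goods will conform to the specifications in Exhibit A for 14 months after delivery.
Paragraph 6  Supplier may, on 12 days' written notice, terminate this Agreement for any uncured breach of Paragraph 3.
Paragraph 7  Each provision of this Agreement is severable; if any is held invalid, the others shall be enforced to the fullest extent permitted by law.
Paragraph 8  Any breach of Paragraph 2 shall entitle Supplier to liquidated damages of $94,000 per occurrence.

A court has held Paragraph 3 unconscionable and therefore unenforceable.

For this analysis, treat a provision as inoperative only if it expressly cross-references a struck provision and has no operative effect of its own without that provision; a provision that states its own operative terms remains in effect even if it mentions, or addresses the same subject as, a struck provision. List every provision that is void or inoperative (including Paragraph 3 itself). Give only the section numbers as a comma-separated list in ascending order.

3, 6

Paragraph 3 is struck. Paragraph 6 has no operative effect of its own apart from Paragraph 3 and is therefore inoperative. Under the severability clause in Paragraph 7, the remaining provisions continue in force. Paragraph 1, Paragraph 2, Paragraph 4, Paragraph 5, Paragraph 7, and Paragraph 8 remain in effect.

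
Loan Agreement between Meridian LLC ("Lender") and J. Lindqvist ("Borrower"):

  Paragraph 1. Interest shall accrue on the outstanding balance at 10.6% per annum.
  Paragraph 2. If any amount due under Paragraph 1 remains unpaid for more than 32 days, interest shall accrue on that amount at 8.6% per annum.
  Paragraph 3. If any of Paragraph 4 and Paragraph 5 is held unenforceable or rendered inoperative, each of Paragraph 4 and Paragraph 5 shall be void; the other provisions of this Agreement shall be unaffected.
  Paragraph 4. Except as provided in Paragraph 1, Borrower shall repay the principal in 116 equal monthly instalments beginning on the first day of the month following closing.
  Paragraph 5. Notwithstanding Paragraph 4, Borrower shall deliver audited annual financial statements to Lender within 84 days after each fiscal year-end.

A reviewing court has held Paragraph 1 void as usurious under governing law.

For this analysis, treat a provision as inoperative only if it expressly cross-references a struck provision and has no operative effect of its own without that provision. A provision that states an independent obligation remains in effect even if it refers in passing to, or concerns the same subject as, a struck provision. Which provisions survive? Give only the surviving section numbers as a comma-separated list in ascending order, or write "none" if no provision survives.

Paragraph 1 is struck. The whole of Paragraph 2 is the default interest on the interest charge, defined by reference to Paragraph 1, so Paragraph 2 cannot stand once Paragraph 1 is removed. Paragraph 4 mentions Paragraph 1 but its own obligation stands independently of Paragraph 1, so Paragraph 4 is not affected. Paragraph 3 ties Paragraph 4 and Paragraph 5 together, but none of those is affected here; the remaining provisions continue in force under Paragraph 3. The provisions still in force are Paragraph 3, Paragraph 4, and Paragraph 5.

3, 4, 5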